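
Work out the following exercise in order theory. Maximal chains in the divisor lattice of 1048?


A maximal chain goes from the minimum element to a maximal element via cover relations.
Counting all min-to-max paths in the cover graph.
Total maximal chains: 4


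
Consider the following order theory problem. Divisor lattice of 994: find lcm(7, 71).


In a divisor lattice, join = lcm (least common multiple).
gcd(7,71) = 1
lcm(7,71) = 7*71/gcd = 497/1 = 497


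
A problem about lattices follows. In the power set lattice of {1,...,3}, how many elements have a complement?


An element a is complemented if some b has a meet b = bottom, a join b = top.
every subset A has complement S\A, so all elements are complemented.
Complemented elements: {}, {1}, {2}, {3}, {1,2}, {1,3}, ... (2 more)
Count: 8


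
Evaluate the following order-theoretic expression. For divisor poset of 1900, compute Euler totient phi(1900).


phi(n) = n * prod_{p|n} (1 - 1/p).
Prime divisors of 1900: [2, 5, 19]
phi(1900) = 1900 * (1 - 1/2) * (1 - 1/5) * (1 - 1/19)
phi(1900) = 720


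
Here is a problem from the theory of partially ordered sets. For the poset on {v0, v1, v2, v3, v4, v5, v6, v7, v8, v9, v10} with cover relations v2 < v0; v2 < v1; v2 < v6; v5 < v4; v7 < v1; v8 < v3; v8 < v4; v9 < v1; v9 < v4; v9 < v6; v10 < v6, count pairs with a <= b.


The order relation is {(a,b) : a <= b}, reflexive so it includes (a,a).
Examples: (v0,v0), (v1,v1), (v10,v10), (v10,v6), (v2,v0), ...
Total ordered pairs: 22


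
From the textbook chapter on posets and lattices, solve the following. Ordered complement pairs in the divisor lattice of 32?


Complement pair (a,b): a meet b = bottom, a join b = top.
Here: gcd(a,b)=1 and lcm(a,b)=32, i.e. a*b=32 with a,b coprime.
Pairs found: (1,32), (32,1)
Total ordered pairs: 2


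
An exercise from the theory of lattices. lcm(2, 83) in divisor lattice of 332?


Join=lcm.
gcd(2,83)=1
lcm=166


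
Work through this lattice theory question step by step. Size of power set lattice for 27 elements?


Power set = 2^n.
2^27 = 134217728


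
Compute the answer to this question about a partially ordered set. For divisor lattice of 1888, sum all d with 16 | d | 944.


Interval [16,944] in divisors of 1888: [16, 944]
Sum = 960


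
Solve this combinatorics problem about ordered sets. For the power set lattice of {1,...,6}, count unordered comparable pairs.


A comparable pair {a,b} has a < b or b < a in the order.
Count unordered pairs where one element is strictly below the other.
Examples: {{},{1}}, {{},{2}}, {{},{3}}, {{},{4}}, ...
Total comparable pairs: 665


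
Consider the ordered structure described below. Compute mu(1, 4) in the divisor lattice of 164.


In a divisor lattice, mu(a,b) = mu(b/a) where mu is the classical Mobius function.
b/a = 4/1 = 4
Prime factorization of 4: primes [2]
4 is not squarefree, so mu(4) = 0


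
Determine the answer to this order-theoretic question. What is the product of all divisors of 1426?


Divisors of 1426: [1, 2, 23, 31, 46, 62, 713, 1426]
Product = n^(d(n)/2) = 1426^(8/2)
Product = 4135024642576


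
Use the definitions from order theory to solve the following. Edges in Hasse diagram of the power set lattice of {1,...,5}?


A cover relation a -< b holds when a < b with no c strictly between.
Cover relations:
  {} -< {1}
  {} -< {2}
  {} -< {3}
  {} -< {4}
  {} -< {5}
  {1} -< {1,2}
  {1} -< {1,3}
  {1} -< {1,4}
  ...72 more
Total: 80


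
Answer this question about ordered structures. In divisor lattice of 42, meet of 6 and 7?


In a divisor lattice, meet = gcd (greatest common divisor).
By Euclidean algorithm or factoring: gcd(6,7) = 1


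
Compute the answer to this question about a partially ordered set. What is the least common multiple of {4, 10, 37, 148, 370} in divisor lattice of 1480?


In a divisor lattice, join = lcm (least common multiple).
Compute lcm iteratively: start with first element, then lcm(current, next).
Elements: [4, 10, 37, 148, 370]
lcm(4,10) = 20
lcm(20,37) = 740
lcm(740,148) = 740
lcm(740,370) = 740
Final lcm = 740


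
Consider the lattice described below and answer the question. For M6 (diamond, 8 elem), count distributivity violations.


Distributive law: a ^ (b v c) = (a ^ b) v (a ^ c).
Check all 8^3 = 512 ordered triples (a,b,c).
  e.g. a=a1, b=a2, c=a3: lhs=a1 != rhs=0
  e.g. a=a1, b=a2, c=a4: lhs=a1 != rhs=0
Total violating triples: 120


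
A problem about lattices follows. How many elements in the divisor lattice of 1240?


Divisors of 1240: [1, 2, 4, 5, 8, 10, 20, 31, 40, 62, 124, 155, 248, 310, 620, 1240]
Count: 16


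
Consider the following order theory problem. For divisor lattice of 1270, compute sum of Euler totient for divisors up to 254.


Divisors of 1270 up to 254: [1, 2, 5, 10, 127, 254]
phi values: [1, 1, 4, 4, 126, 126]
Sum = 262


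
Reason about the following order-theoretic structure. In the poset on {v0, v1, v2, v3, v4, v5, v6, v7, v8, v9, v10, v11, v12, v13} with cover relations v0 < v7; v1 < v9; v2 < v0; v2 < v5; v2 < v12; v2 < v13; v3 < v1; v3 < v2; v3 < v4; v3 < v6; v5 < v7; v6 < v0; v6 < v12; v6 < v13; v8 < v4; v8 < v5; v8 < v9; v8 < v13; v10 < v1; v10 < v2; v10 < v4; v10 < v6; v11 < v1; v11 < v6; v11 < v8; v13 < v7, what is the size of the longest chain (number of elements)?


A chain is a totally ordered subset; we count the number of elements in a maximum chain.
Compute, for each element x, the size of the longest chain ending at x:
  v3: 1
  v10: 1
  v11: 1
  v8: 2
  v2: 2
  v1: 2
  ...
A maximum chain: v3 < v2 < v0 < v7
Number of elements in the longest chain: 4


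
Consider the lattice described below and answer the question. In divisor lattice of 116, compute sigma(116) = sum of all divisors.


sigma(n) = sum of divisors.
Divisors of 116: [1, 2, 4, 29, 58, 116]
Sum = 210


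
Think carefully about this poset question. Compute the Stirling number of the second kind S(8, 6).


S(n,k) = k*S(n-1,k) + S(n-1,k-1).
S(7,6) = 21, S(7,5) = 140
S(8,6) = 6*21 + 140 = 126 + 140
S(8,6) = 266


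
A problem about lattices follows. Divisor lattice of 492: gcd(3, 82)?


Meet=gcd.
gcd(3,82)=1


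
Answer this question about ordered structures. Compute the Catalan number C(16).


C(n) = C(2n, n) / (n+1).
C(32, 16) = 601080390
C(16) = 601080390 / 17 = 35357670


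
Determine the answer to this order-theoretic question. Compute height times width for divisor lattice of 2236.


Height = length of longest chain minus 1; width = size of largest antichain.
A maximum chain: 1 | 43 | 559 | 1118 | 2236  (height 4).
A maximum antichain: {4, 26, 86, 559}  (width 4).
Product = 4 * 4 = 16


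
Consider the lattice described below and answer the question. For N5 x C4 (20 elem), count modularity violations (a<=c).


Modular law: if a <= c then a v (b ^ c) = (a v b) ^ c.
Check all triples (a,b,c) with a <= c among 20 elements.
  e.g. a=(a,0), b=(c,0), c=(b,0): lhs=(a,0) != rhs=(b,0)
  e.g. a=(a,0), b=(c,1), c=(b,0): lhs=(a,0) != rhs=(b,0)
Total violating triples: 40


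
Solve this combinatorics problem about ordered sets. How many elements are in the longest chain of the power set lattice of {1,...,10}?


A chain is a totally ordered subset; we count the number of elements in a maximum chain.
Compute, for each element x, the size of the longest chain ending at x:
  {}: 1
  {1}: 2
  {2}: 2
  {3}: 2
  {4}: 2
  {5}: 2
  ...
A maximum chain: {} < {1} < {1,2} < {1,2,3} < {1,2,3,4} < {1,2,3,4,5} < {1,2,3,4,5,6} < {1,2,3,4,5,6,7} < {1,2,3,4,5,6,7,8} < {1,2,3,4,5,6,7,8,9} < {1,2,3,4,5,6,7,8,9,10}
Number of elements in the longest chain: 11


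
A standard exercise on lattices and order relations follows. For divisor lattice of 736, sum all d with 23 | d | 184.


Interval [23,184] in divisors of 736: [23, 46, 92, 184]
Sum = 345


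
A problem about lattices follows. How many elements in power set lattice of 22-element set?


Power set = 2^n.
2^22 = 4194304


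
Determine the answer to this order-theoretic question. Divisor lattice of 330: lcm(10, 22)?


Join=lcm.
gcd(10,22)=2
lcm=110


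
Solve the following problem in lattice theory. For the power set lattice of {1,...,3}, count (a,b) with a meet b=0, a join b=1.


Complement pair (a,b): a meet b = bottom, a join b = top.
Here: A intersect B = {} and A union B = {1,...,3}.
Pairs found: ({},{1,2,3}), ({1},{2,3}), ({2},{1,3}), ({3},{1,2}), ... (4 more)
Total ordered pairs: 8


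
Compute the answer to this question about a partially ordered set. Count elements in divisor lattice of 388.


Divisors of 388: [1, 2, 4, 97, 194, 388]
Count: 6


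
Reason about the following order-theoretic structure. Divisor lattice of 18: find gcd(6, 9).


In a divisor lattice, meet = gcd (greatest common divisor).
By Euclidean algorithm or factoring: gcd(6,9) = 3


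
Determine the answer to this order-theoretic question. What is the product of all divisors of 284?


Divisors of 284: [1, 2, 4, 71, 142, 284]
Product = n^(d(n)/2) = 284^(6/2)
Product = 22906304


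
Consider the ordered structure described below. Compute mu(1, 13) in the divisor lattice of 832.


In a divisor lattice, mu(a,b) = mu(b/a) where mu is the classical Mobius function.
b/a = 13/1 = 13
Prime factorization of 13: primes [13]
13 is squarefree with 1 prime factor(s), so mu(13) = (-1)^1 = -1


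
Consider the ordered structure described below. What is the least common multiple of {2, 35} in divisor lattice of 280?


In a divisor lattice, join = lcm (least common multiple).
Compute lcm iteratively: start with first element, then lcm(current, next).
Elements: [2, 35]
lcm(2,35) = 70
Final lcm = 70


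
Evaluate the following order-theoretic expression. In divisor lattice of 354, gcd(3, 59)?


Meet=gcd.
gcd(3,59)=1


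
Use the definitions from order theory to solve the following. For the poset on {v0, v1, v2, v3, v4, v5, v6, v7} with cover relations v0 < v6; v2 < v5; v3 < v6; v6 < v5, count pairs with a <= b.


The order relation is {(a,b) : a <= b}, reflexive so it includes (a,a).
Examples: (v0,v0), (v0,v5), (v0,v6), (v1,v1), (v2,v2), ...
Total ordered pairs: 14


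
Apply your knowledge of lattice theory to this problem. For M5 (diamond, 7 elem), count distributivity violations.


Distributive law: a ^ (b v c) = (a ^ b) v (a ^ c).
Check all 7^3 = 343 ordered triples (a,b,c).
  e.g. a=a1, b=a2, c=a3: lhs=a1 != rhs=0
  e.g. a=a1, b=a2, c=a4: lhs=a1 != rhs=0
Total violating triples: 60


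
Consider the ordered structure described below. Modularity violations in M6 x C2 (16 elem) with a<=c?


Modular law: if a <= c then a v (b ^ c) = (a v b) ^ c.
Check all triples (a,b,c) with a <= c among 16 elements.
This lattice is modular (diamonds M_m and their chain-products are modular).
Total violating triples: 0


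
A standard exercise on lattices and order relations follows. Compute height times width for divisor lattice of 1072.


Height = length of longest chain minus 1; width = size of largest antichain.
A maximum chain: 1 | 67 | 134 | 268 | 536 | 1072  (height 5).
A maximum antichain: {2, 67}  (width 2).
Product = 5 * 2 = 10


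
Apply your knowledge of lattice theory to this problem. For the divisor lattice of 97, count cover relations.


A cover relation a -< b holds when a < b with no c strictly between.
Cover relations:
  1 -< 97
Total: 1


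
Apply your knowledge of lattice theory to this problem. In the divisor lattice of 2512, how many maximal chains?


A maximal chain goes from the minimum element to a maximal element via cover relations.
Counting all min-to-max paths in the cover graph.
Total maximal chains: 5


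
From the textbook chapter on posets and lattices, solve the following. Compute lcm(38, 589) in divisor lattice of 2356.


In a divisor lattice, join = lcm (least common multiple).
gcd(38,589) = 19
lcm(38,589) = 38*589/gcd = 22382/19 = 1178


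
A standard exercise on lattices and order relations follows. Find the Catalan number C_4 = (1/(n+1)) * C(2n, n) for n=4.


C(n) = C(2n, n) / (n+1).
C(8, 4) = 70
C(4) = 70 / 5 = 14


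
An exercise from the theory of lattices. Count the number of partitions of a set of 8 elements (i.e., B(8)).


B(n) = number of set partitions of an n-element set.
B(n) satisfies the recurrence: B(n+1) = sum_k C(n,k)*B(k).
B(8) = 4140


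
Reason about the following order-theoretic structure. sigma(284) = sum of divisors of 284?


sigma(n) = sum of divisors.
Divisors of 284: [1, 2, 4, 71, 142, 284]
Sum = 504


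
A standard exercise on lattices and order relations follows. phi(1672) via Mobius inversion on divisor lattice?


phi(n) = n * prod_{p|n} (1 - 1/p).
Prime divisors of 1672: [2, 11, 19]
phi(1672) = 1672 * (1 - 1/2) * (1 - 1/11) * (1 - 1/19)
phi(1672) = 720


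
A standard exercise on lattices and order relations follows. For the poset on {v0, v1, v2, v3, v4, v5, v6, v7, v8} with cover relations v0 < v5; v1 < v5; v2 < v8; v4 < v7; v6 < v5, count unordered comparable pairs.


A comparable pair {a,b} has a < b or b < a in the order.
Count unordered pairs where one element is strictly below the other.
Examples: {v0,v5}, {v1,v5}, {v2,v8}, {v4,v7}, ...
Total comparable pairs: 5


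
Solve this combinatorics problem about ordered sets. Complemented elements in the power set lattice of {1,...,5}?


An element a is complemented if some b has a meet b = bottom, a join b = top.
every subset A has complement S\A, so all elements are complemented.
Complemented elements: {}, {1}, {2}, {3}, {4}, {5}, ... (26 more)
Count: 32


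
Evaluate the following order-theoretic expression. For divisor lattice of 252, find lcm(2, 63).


In a divisor lattice, join = lcm (least common multiple).
Compute lcm iteratively: start with first element, then lcm(current, next).
Elements: [2, 63]
lcm(2,63) = 126
Final lcm = 126


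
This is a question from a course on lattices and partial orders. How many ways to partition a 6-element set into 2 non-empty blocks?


S(n,k) = k*S(n-1,k) + S(n-1,k-1).
S(5,2) = 15, S(5,1) = 1
S(6,2) = 2*15 + 1 = 30 + 1
S(6,2) = 31


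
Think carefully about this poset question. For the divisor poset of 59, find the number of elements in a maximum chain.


A chain is a totally ordered subset; we count the number of elements in a maximum chain.
Compute, for each element x, the size of the longest chain ending at x:
  1: 1
  59: 2
A maximum chain: 1 < 59
Number of elements in the longest chain: 2


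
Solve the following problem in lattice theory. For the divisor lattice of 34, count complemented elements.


An element a is complemented if some b has a meet b = bottom, a join b = top.
a is complemented iff gcd(a, n/a)=1, i.e. a is a unitary divisor of 34.
Complemented elements: 1, 2, 17, 34
Count: 4


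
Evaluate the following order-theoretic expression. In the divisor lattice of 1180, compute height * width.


Height = length of longest chain minus 1; width = size of largest antichain.
A maximum chain: 1 | 59 | 295 | 590 | 1180  (height 4).
A maximum antichain: {4, 10, 118, 295}  (width 4).
Product = 4 * 4 = 16


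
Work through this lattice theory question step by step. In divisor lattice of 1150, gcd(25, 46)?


Meet=gcd.
gcd(25,46)=1


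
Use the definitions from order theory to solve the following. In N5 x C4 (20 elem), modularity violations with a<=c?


Modular law: if a <= c then a v (b ^ c) = (a v b) ^ c.
Check all triples (a,b,c) with a <= c among 20 elements.
  e.g. a=(a,0), b=(c,0), c=(b,0): lhs=(a,0) != rhs=(b,0)
  e.g. a=(a,0), b=(c,1), c=(b,0): lhs=(a,0) != rhs=(b,0)
Total violating triples: 40


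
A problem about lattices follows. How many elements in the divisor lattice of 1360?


Divisors of 1360: [1, 2, 4, 5, 8, 10, 16, 17, 20, 34, 40, 68, 80, 85, 136, 170, 272, 340, 680, 1360]
Count: 20


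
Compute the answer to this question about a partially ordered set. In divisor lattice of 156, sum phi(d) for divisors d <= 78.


Divisors of 156 up to 78: [1, 2, 3, 4, 6, 12, 13, 26, 39, 52, 78]
phi values: [1, 1, 2, 2, 2, 4, 12, 12, 24, 24, 24]
Sum = 108


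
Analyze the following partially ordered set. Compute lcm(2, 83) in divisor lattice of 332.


In a divisor lattice, join = lcm (least common multiple).
gcd(2,83) = 1
lcm(2,83) = 2*83/gcd = 166/1 = 166


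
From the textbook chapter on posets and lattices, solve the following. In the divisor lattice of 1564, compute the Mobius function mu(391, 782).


In a divisor lattice, mu(a,b) = mu(b/a) where mu is the classical Mobius function.
b/a = 782/391 = 2
Prime factorization of 2: primes [2]
2 is squarefree with 1 prime factor(s), so mu(2) = (-1)^1 = -1


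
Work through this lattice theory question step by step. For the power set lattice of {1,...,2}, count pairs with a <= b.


The order relation is {(a,b) : a <= b}, reflexive so it includes (a,a).
Examples: ({},{}), ({},{1,2}), ({},{1}), ({},{2}), ({1,2},{1,2}), ...
Total ordered pairs: 9


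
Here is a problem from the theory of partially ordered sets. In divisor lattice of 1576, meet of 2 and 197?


In a divisor lattice, meet = gcd (greatest common divisor).
By Euclidean algorithm or factoring: gcd(2,197) = 1


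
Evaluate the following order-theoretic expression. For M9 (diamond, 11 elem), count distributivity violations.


Distributive law: a ^ (b v c) = (a ^ b) v (a ^ c).
Check all 11^3 = 1331 ordered triples (a,b,c).
  e.g. a=a1, b=a2, c=a3: lhs=a1 != rhs=0
  e.g. a=a1, b=a2, c=a4: lhs=a1 != rhs=0
Total violating triples: 504


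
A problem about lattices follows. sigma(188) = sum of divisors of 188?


sigma(n) = sum of divisors.
Divisors of 188: [1, 2, 4, 47, 94, 188]
Sum = 336


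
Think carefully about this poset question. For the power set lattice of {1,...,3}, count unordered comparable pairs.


A comparable pair {a,b} has a < b or b < a in the order.
Count unordered pairs where one element is strictly below the other.
Examples: {{},{1}}, {{},{2}}, {{},{3}}, {{},{1,2}}, ...
Total comparable pairs: 19


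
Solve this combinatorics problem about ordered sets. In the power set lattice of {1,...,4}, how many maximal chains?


A maximal chain goes from the minimum element to a maximal element via cover relations.
Counting all min-to-max paths in the cover graph.
Total maximal chains: 24


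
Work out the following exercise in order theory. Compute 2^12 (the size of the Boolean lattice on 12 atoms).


Power set = 2^n.
2^12 = 4096


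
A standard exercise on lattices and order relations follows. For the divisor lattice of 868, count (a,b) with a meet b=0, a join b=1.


Complement pair (a,b): a meet b = bottom, a join b = top.
Here: gcd(a,b)=1 and lcm(a,b)=868, i.e. a*b=868 with a,b coprime.
Pairs found: (1,868), (4,217), (7,124), (28,31), ... (4 more)
Total ordered pairs: 8


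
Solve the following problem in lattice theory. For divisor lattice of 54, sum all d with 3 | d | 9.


Interval [3,9] in divisors of 54: [3, 9]
Sum = 12


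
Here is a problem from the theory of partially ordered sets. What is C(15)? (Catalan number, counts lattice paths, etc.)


C(n) = C(2n, n) / (n+1).
C(30, 15) = 155117520
C(15) = 155117520 / 16 = 9694845


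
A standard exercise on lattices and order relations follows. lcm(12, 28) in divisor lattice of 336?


Join=lcm.
gcd(12,28)=4
lcm=84


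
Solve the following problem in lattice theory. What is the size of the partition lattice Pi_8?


B(n) = number of set partitions of an n-element set.
B(n) satisfies the recurrence: B(n+1) = sum_k C(n,k)*B(k).
B(8) = 4140


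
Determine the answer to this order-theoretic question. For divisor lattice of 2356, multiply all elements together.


Divisors of 2356: [1, 2, 4, 19, 31, 38, 62, 76, 124, 589, 1178, 2356]
Product = n^(d(n)/2) = 2356^(12/2)
Product = 171021895939637088256


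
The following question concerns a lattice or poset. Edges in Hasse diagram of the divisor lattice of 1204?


A cover relation a -< b holds when a < b with no c strictly between.
Cover relations:
  1 -< 2
  1 -< 7
  1 -< 43
  2 -< 4
  2 -< 14
  2 -< 86
  4 -< 28
  4 -< 172
  ...12 more
Total: 20


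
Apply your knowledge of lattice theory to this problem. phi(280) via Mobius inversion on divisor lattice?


phi(n) = n * prod_{p|n} (1 - 1/p).
Prime divisors of 280: [2, 5, 7]
phi(280) = 280 * (1 - 1/2) * (1 - 1/5) * (1 - 1/7)
phi(280) = 96


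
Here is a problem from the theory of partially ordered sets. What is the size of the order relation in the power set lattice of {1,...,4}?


The order relation is {(a,b) : a <= b}, reflexive so it includes (a,a).
Examples: ({},{}), ({},{1,2}), ({},{1,2,3}), ({},{1,2,3,4}), ({},{1,2,4}), ...
Total ordered pairs: 81


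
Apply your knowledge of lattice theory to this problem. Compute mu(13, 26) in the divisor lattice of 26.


In a divisor lattice, mu(a,b) = mu(b/a) where mu is the classical Mobius function.
b/a = 26/13 = 2
Prime factorization of 2: primes [2]
2 is squarefree with 1 prime factor(s), so mu(2) = (-1)^1 = -1


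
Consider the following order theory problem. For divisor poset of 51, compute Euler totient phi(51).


phi(n) = n * prod_{p|n} (1 - 1/p).
Prime divisors of 51: [3, 17]
phi(51) = 51 * (1 - 1/3) * (1 - 1/17)
phi(51) = 32


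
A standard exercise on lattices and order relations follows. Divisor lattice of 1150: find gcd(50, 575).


In a divisor lattice, meet = gcd (greatest common divisor).
By Euclidean algorithm or factoring: gcd(50,575) = 25


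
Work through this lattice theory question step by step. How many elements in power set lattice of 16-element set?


Power set = 2^n.
2^16 = 65536


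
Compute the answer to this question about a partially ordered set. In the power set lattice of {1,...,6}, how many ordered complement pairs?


Complement pair (a,b): a meet b = bottom, a join b = top.
Here: A intersect B = {} and A union B = {1,...,6}.
Pairs found: ({},{1,2,3,4,5,6}), ({1},{2,3,4,5,6}), ({2},{1,3,4,5,6}), ({3},{1,2,4,5,6}), ... (60 more)
Total ordered pairs: 64


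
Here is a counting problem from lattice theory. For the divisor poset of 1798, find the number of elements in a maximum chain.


A chain is a totally ordered subset; we count the number of elements in a maximum chain.
Compute, for each element x, the size of the longest chain ending at x:
  1: 1
  2: 2
  29: 2
  31: 2
  58: 3
  62: 3
  ...
A maximum chain: 1 < 2 < 58 < 1798
Number of elements in the longest chain: 4


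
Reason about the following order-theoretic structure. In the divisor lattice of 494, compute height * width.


Height = length of longest chain minus 1; width = size of largest antichain.
A maximum chain: 1 | 19 | 247 | 494  (height 3).
A maximum antichain: {2, 13, 19}  (width 3).
Product = 3 * 3 = 9


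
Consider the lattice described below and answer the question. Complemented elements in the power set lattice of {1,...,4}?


An element a is complemented if some b has a meet b = bottom, a join b = top.
every subset A has complement S\A, so all elements are complemented.
Complemented elements: {}, {1}, {2}, {3}, {4}, {1,2}, ... (10 more)
Count: 16


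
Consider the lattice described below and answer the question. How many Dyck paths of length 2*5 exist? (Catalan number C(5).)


C(n) = C(2n, n) / (n+1).
C(10, 5) = 252
C(5) = 252 / 6 = 42


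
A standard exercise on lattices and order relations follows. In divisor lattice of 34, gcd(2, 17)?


Meet=gcd.
gcd(2,17)=1


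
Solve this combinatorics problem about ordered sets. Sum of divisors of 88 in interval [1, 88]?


Interval [1,88] in divisors of 88: [1, 2, 4, 8, 11, 22, 44, 88]
Sum = 180


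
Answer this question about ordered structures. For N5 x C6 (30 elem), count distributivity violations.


Distributive law: a ^ (b v c) = (a ^ b) v (a ^ c).
Check all 30^3 = 27000 ordered triples (a,b,c).
  e.g. a=(b,0), b=(a,0), c=(c,0): lhs=(b,0) != rhs=(a,0)
  e.g. a=(b,0), b=(a,0), c=(c,1): lhs=(b,0) != rhs=(a,0)
Total violating triples: 432


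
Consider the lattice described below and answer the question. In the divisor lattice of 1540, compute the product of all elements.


Divisors of 1540: [1, 2, 4, 5, 7, 10, 11, 14, 20, 22, 28, 35, 44, 55, 70, 77, 110, 140, 154, 220, 308, 385, 770, 1540]
Product = n^(d(n)/2) = 1540^(24/2)
Product = 177929783385962838621884416000000000000


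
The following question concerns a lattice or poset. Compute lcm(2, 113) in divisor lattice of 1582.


In a divisor lattice, join = lcm (least common multiple).
gcd(2,113) = 1
lcm(2,113) = 2*113/gcd = 226/1 = 226


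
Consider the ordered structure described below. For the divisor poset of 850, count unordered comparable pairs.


A comparable pair {a,b} has a < b or b < a in the order.
Count unordered pairs where one element is strictly below the other.
Examples: {1,2}, {1,5}, {1,10}, {1,17}, ...
Total comparable pairs: 42


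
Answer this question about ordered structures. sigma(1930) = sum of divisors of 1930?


sigma(n) = sum of divisors.
Divisors of 1930: [1, 2, 5, 10, 193, 386, 965, 1930]
Sum = 3492


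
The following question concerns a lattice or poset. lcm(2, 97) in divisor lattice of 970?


Join=lcm.
gcd(2,97)=1
lcm=194


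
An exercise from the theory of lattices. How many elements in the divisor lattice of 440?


Divisors of 440: [1, 2, 4, 5, 8, 10, 11, 20, 22, 40, 44, 55, 88, 110, 220, 440]
Count: 16


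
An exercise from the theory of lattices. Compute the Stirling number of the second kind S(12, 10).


S(n,k) = k*S(n-1,k) + S(n-1,k-1).
S(11,10) = 55, S(11,9) = 1155
S(12,10) = 10*55 + 1155 = 550 + 1155
S(12,10) = 1705


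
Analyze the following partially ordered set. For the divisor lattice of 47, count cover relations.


A cover relation a -< b holds when a < b with no c strictly between.
Cover relations:
  1 -< 47
Total: 1


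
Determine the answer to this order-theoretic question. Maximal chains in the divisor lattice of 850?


A maximal chain goes from the minimum element to a maximal element via cover relations.
Counting all min-to-max paths in the cover graph.
Total maximal chains: 12


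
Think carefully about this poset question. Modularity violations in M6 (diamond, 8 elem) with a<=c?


Modular law: if a <= c then a v (b ^ c) = (a v b) ^ c.
Check all triples (a,b,c) with a <= c among 8 elements.
This lattice is modular (diamonds M_m and their chain-products are modular).
Total violating triples: 0


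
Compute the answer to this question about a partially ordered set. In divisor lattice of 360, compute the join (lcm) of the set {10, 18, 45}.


In a divisor lattice, join = lcm (least common multiple).
Compute lcm iteratively: start with first element, then lcm(current, next).
Elements: [10, 18, 45]
lcm(10,18) = 90
lcm(90,45) = 90
Final lcm = 90


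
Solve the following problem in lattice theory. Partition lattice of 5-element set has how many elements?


B(n) = number of set partitions of an n-element set.
B(n) satisfies the recurrence: B(n+1) = sum_k C(n,k)*B(k).
B(5) = 52


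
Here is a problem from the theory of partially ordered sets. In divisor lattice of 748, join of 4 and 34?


In a divisor lattice, join = lcm (least common multiple).
gcd(4,34) = 2
lcm(4,34) = 4*34/gcd = 136/2 = 68


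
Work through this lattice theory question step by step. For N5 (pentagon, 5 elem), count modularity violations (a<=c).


Modular law: if a <= c then a v (b ^ c) = (a v b) ^ c.
Check all triples (a,b,c) with a <= c among 5 elements.
  e.g. a=a, b=c, c=b: lhs=a != rhs=b
Total violating triples: 1


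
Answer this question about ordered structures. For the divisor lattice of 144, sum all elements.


sigma(n) = sum of divisors.
Divisors of 144: [1, 2, 3, 4, 6, 8, 9, 12, 16, 18, 24, 36, 48, 72, 144]
Sum = 403


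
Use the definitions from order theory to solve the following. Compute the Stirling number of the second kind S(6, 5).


S(n,k) = k*S(n-1,k) + S(n-1,k-1).
S(5,5) = 1, S(5,4) = 10
S(6,5) = 5*1 + 10 = 5 + 10
S(6,5) = 15


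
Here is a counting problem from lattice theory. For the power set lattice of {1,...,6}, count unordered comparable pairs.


A comparable pair {a,b} has a < b or b < a in the order.
Count unordered pairs where one element is strictly below the other.
Examples: {{},{1}}, {{},{2}}, {{},{3}}, {{},{4}}, ...
Total comparable pairs: 665


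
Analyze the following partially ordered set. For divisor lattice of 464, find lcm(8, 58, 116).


In a divisor lattice, join = lcm (least common multiple).
Compute lcm iteratively: start with first element, then lcm(current, next).
Elements: [8, 58, 116]
lcm(8,58) = 232
lcm(232,116) = 232
Final lcm = 232


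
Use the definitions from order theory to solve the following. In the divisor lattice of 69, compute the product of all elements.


Divisors of 69: [1, 3, 23, 69]
Product = n^(d(n)/2) = 69^(4/2)
Product = 4761


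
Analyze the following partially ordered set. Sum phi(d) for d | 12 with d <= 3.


Divisors of 12 up to 3: [1, 2, 3]
phi values: [1, 1, 2]
Sum = 4


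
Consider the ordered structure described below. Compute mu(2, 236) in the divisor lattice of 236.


In a divisor lattice, mu(a,b) = mu(b/a) where mu is the classical Mobius function.
b/a = 236/2 = 118
Prime factorization of 118: primes [2, 59]
118 is squarefree with 2 prime factor(s), so mu(118) = (-1)^2 = 1


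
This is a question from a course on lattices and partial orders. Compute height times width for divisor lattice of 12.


Height = length of longest chain minus 1; width = size of largest antichain.
A maximum chain: 1 | 3 | 6 | 12  (height 3).
A maximum antichain: {2, 3}  (width 2).
Product = 3 * 2 = 6


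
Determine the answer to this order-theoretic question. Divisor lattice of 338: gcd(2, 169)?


Meet=gcd.
gcd(2,169)=1


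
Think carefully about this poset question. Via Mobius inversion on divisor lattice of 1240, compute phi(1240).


phi(n) = n * prod_{p|n} (1 - 1/p).
Prime divisors of 1240: [2, 5, 31]
phi(1240) = 1240 * (1 - 1/2) * (1 - 1/5) * (1 - 1/31)
phi(1240) = 480


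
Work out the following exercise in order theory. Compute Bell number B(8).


B(n) = number of set partitions of an n-element set.
B(n) satisfies the recurrence: B(n+1) = sum_k C(n,k)*B(k).
B(8) = 4140


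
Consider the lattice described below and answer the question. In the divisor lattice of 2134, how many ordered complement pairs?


Complement pair (a,b): a meet b = bottom, a join b = top.
Here: gcd(a,b)=1 and lcm(a,b)=2134, i.e. a*b=2134 with a,b coprime.
Pairs found: (1,2134), (2,1067), (11,194), (22,97), ... (4 more)
Total ordered pairs: 8


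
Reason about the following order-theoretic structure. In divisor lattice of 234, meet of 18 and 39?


In a divisor lattice, meet = gcd (greatest common divisor).
By Euclidean algorithm or factoring: gcd(18,39) = 3


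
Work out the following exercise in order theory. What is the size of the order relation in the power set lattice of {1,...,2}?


The order relation is {(a,b) : a <= b}, reflexive so it includes (a,a).
Examples: ({},{}), ({},{1,2}), ({},{1}), ({},{2}), ({1,2},{1,2}), ...
Total ordered pairs: 9


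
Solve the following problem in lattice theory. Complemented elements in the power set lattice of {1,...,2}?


An element a is complemented if some b has a meet b = bottom, a join b = top.
every subset A has complement S\A, so all elements are complemented.
Complemented elements: {}, {1}, {2}, {1,2}
Count: 4


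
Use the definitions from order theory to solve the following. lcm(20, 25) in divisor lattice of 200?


Join=lcm.
gcd(20,25)=5
lcm=100


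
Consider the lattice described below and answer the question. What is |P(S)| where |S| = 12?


Power set = 2^n.
2^12 = 4096


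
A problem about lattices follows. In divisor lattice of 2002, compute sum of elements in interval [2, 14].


Interval [2,14] in divisors of 2002: [2, 14]
Sum = 16


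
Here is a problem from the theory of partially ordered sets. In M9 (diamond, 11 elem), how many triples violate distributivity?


Distributive law: a ^ (b v c) = (a ^ b) v (a ^ c).
Check all 11^3 = 1331 ordered triples (a,b,c).
  e.g. a=a1, b=a2, c=a3: lhs=a1 != rhs=0
  e.g. a=a1, b=a2, c=a4: lhs=a1 != rhs=0
Total violating triples: 504


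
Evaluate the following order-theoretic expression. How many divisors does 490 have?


Divisors of 490: [1, 2, 5, 7, 10, 14, 35, 49, 70, 98, 245, 490]
Count: 12


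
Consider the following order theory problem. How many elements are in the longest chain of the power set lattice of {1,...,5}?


A chain is a totally ordered subset; we count the number of elements in a maximum chain.
Compute, for each element x, the size of the longest chain ending at x:
  {}: 1
  {1}: 2
  {2}: 2
  {3}: 2
  {4}: 2
  {5}: 2
  ...
A maximum chain: {} < {1} < {1,2} < {1,2,3} < {1,2,3,4} < {1,2,3,4,5}
Number of elements in the longest chain: 6


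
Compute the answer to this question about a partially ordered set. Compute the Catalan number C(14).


C(n) = C(2n, n) / (n+1).
C(28, 14) = 40116600
C(14) = 40116600 / 15 = 2674440


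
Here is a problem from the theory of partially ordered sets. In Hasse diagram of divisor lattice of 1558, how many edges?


A cover relation a -< b holds when a < b with no c strictly between.
Cover relations:
  1 -< 2
  1 -< 19
  1 -< 41
  2 -< 38
  2 -< 82
  19 -< 38
  19 -< 779
  38 -< 1558
  ...4 more
Total: 12


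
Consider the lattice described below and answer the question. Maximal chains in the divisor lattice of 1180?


A maximal chain goes from the minimum element to a maximal element via cover relations.
Counting all min-to-max paths in the cover graph.
Total maximal chains: 12


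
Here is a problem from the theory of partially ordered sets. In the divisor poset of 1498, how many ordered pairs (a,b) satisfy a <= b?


The order relation is {(a,b) : a <= b}, reflexive so it includes (a,a).
Examples: (1,1), (1,107), (1,14), (1,1498), (1,2), ...
Total ordered pairs: 27


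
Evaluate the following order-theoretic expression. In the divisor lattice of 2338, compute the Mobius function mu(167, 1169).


In a divisor lattice, mu(a,b) = mu(b/a) where mu is the classical Mobius function.
b/a = 1169/167 = 7
Prime factorization of 7: primes [7]
7 is squarefree with 1 prime factor(s), so mu(7) = (-1)^1 = -1


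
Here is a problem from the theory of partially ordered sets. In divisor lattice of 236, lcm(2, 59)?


Join=lcm.
gcd(2,59)=1
lcm=118


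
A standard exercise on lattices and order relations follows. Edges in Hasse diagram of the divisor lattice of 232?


A cover relation a -< b holds when a < b with no c strictly between.
Cover relations:
  1 -< 2
  1 -< 29
  2 -< 4
  2 -< 58
  4 -< 8
  4 -< 116
  8 -< 232
  29 -< 58
  ...2 more
Total: 10


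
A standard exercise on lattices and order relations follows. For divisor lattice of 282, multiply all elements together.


Divisors of 282: [1, 2, 3, 6, 47, 94, 141, 282]
Product = n^(d(n)/2) = 282^(8/2)
Product = 6324066576


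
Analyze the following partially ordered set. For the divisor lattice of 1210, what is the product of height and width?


Height = length of longest chain minus 1; width = size of largest antichain.
A maximum chain: 1 | 11 | 121 | 605 | 1210  (height 4).
A maximum antichain: {10, 22, 55, 121}  (width 4).
Product = 4 * 4 = 16


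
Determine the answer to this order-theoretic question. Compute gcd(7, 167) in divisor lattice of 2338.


In a divisor lattice, meet = gcd (greatest common divisor).
By Euclidean algorithm or factoring: gcd(7,167) = 1


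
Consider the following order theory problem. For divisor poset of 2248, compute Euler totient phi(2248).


phi(n) = n * prod_{p|n} (1 - 1/p).
Prime divisors of 2248: [2, 281]
phi(2248) = 2248 * (1 - 1/2) * (1 - 1/281)
phi(2248) = 1120


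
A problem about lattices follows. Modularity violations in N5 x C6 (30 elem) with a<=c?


Modular law: if a <= c then a v (b ^ c) = (a v b) ^ c.
Check all triples (a,b,c) with a <= c among 30 elements.
  e.g. a=(a,0), b=(c,0), c=(b,0): lhs=(a,0) != rhs=(b,0)
  e.g. a=(a,0), b=(c,1), c=(b,0): lhs=(a,0) != rhs=(b,0)
Total violating triples: 126


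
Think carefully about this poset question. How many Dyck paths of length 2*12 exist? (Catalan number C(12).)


C(n) = C(2n, n) / (n+1).
C(24, 12) = 2704156
C(12) = 2704156 / 13 = 208012


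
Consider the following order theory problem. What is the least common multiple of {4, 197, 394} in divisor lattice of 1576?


In a divisor lattice, join = lcm (least common multiple).
Compute lcm iteratively: start with first element, then lcm(current, next).
Elements: [4, 197, 394]
lcm(4,197) = 788
lcm(788,394) = 788
Final lcm = 788


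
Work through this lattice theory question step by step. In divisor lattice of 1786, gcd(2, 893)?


Meet=gcd.
gcd(2,893)=1


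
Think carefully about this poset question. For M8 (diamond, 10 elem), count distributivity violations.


Distributive law: a ^ (b v c) = (a ^ b) v (a ^ c).
Check all 10^3 = 1000 ordered triples (a,b,c).
  e.g. a=a1, b=a2, c=a3: lhs=a1 != rhs=0
  e.g. a=a1, b=a2, c=a4: lhs=a1 != rhs=0
Total violating triples: 336


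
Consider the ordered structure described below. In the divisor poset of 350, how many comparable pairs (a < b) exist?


A comparable pair {a,b} has a < b or b < a in the order.
Count unordered pairs where one element is strictly below the other.
Examples: {1,2}, {1,5}, {1,7}, {1,10}, ...
Total comparable pairs: 42


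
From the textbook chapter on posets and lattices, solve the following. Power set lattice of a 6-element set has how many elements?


Power set = 2^n.
2^6 = 64


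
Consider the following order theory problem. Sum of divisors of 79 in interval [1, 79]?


Interval [1,79] in divisors of 79: [1, 79]
Sum = 80


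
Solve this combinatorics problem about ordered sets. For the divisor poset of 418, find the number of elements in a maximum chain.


A chain is a totally ordered subset; we count the number of elements in a maximum chain.
Compute, for each element x, the size of the longest chain ending at x:
  1: 1
  2: 2
  11: 2
  19: 2
  22: 3
  38: 3
  ...
A maximum chain: 1 < 2 < 22 < 418
Number of elements in the longest chain: 4


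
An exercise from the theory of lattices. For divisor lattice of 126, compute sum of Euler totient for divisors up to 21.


Divisors of 126 up to 21: [1, 2, 3, 6, 7, 9, 14, 18, 21]
phi values: [1, 1, 2, 2, 6, 6, 6, 6, 12]
Sum = 42


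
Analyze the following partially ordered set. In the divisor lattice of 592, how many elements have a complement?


An element a is complemented if some b has a meet b = bottom, a join b = top.
a is complemented iff gcd(a, n/a)=1, i.e. a is a unitary divisor of 592.
Complemented elements: 1, 16, 37, 592
Count: 4


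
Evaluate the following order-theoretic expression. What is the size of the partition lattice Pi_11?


B(n) = number of set partitions of an n-element set.
B(n) satisfies the recurrence: B(n+1) = sum_k C(n,k)*B(k).
B(11) = 678570


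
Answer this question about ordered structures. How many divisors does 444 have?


Divisors of 444: [1, 2, 3, 4, 6, 12, 37, 74, 111, 148, 222, 444]
Count: 12


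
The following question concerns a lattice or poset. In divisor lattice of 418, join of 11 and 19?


In a divisor lattice, join = lcm (least common multiple).
gcd(11,19) = 1
lcm(11,19) = 11*19/gcd = 209/1 = 209


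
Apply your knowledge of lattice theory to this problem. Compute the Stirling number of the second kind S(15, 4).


S(n,k) = k*S(n-1,k) + S(n-1,k-1).
S(14,4) = 10391745, S(14,3) = 788970
S(15,4) = 4*10391745 + 788970 = 41566980 + 788970
S(15,4) = 42355950
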